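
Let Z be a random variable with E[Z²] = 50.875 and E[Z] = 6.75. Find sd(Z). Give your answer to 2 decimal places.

V(Z) = 50.875 − (6.75)² = 5.3125
sd(Z) = √5.3125 ≈ 2.30

2.30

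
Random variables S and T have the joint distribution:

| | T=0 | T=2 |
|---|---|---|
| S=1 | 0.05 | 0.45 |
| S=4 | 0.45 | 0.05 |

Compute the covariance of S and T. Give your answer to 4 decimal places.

-1.2000

E[S] = 2.5,  E[T] = 1
E[ST] = 1.3
Cov(S,T) = E[ST] − E[S]E[T] = 1.3 − (2.5)(1) = -1.2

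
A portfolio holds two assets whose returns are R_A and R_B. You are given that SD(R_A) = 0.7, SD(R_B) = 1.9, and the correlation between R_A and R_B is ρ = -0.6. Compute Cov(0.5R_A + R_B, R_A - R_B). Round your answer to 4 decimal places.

Var(R_A) = (0.7)² = 0.49;  Var(R_B) = (1.9)² = 3.61
Cov(R_A,R_B) = ρ·SD(R_A)·SD(R_B) = -0.6·0.7·1.9 = -0.798
Cov(0.5R_A + R_B, R_A - R_B) = (0.5)(1)Var(R_A) + (1)(-1)Var(R_B) + [(0.5)(-1) + (1)(1)]Cov(R_A,R_B)
= 0.5·0.49 + -1·3.61 + 0.5·-0.798 = -3.764

-3.7640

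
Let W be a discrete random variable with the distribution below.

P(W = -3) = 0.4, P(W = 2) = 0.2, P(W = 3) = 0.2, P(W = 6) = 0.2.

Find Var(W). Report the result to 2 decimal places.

12.40

E[W] = (-3)(0.4) + (2)(0.2) + (3)(0.2) + (6)(0.2) = 1
E[W²] = (-3)²(0.4) + (2)²(0.2) + (3)²(0.2) + (6)²(0.2) = 13.4
Var(W) = E[W²] − (E[W])² = 13.4 − (1)² = 12.4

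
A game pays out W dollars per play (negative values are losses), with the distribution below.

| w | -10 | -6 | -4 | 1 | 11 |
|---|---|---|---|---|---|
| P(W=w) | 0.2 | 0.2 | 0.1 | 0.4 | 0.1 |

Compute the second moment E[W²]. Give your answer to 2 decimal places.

E[W²] = (-10)²(0.2) + (-6)²(0.2) + (-4)²(0.1) + (1)²(0.4) + (11)²(0.1) = 41.3

41.30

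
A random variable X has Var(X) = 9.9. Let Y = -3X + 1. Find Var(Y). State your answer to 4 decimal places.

89.1000

Var(-3X + 1) = (-3)²·Var(X) = 9·9.9 = 89.1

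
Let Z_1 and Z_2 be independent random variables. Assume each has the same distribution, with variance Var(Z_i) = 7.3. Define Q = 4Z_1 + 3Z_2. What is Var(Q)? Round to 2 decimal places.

By independence, Var(Q) = (4)²Var(Z_1) + (3)²Var(Z_2)
= (4)²·7.3 + (3)²·7.3 = 182.5

182.50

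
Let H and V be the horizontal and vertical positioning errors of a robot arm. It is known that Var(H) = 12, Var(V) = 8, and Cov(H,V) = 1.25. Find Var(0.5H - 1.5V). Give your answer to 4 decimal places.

19.1250

Var(0.5H - 1.5V) = (0.5)²·Var(H) + (-1.5)²·Var(V) + 2·(0.5)·(-1.5)·Cov(H,V)
= 0.25·12 + 2.25·8 + -1.5·1.25 = 19.125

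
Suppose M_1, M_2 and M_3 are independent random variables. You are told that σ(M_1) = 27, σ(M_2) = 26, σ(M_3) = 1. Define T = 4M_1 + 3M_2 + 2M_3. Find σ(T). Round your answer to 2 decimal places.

V(M_1) = 729, V(M_2) = 676, V(M_3) = 1
By independence, V(T) = (4)²V(M_1) + (3)²V(M_2) + (2)²V(M_3)
= (4)²·729 + (3)²·676 + (2)²·1 = 17752
σ(T) = √17752 ≈ 133.24

133.24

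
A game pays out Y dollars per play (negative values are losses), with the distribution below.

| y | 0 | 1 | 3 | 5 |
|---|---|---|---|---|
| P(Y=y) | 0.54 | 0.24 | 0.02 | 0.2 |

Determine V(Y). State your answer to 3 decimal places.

E[Y] = (0)(0.54) + (1)(0.24) + (3)(0.02) + (5)(0.2) = 1.3
E[Y²] = (0)²(0.54) + (1)²(0.24) + (3)²(0.02) + (5)²(0.2) = 5.42
V(Y) = E[Y²] − (E[Y])² = 5.42 − (1.3)² = 3.73

3.730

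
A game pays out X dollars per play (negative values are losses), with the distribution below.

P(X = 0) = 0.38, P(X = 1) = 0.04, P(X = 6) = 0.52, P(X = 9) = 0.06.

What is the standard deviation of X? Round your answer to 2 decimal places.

3.15

E[X] = (0)(0.38) + (1)(0.04) + (6)(0.52) + (9)(0.06) = 3.7
E[X²] = (0)²(0.38) + (1)²(0.04) + (6)²(0.52) + (9)²(0.06) = 23.62
var(X) = E[X²] − (E[X])² = 23.62 − (3.7)² = 9.93
SD(X) = √9.93 ≈ 3.15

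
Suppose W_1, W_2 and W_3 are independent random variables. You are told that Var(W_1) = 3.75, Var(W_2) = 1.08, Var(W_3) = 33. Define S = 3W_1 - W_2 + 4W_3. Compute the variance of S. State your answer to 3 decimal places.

By independence, Var(S) = (3)²Var(W_1) + (-1)²Var(W_2) + (4)²Var(W_3)
= (3)²·3.75 + (-1)²·1.08 + (4)²·33 = 562.83

562.830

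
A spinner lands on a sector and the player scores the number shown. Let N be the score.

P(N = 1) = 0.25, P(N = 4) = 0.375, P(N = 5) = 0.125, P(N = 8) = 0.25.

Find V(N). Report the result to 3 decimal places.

E[N] = (1)(0.25) + (4)(0.375) + (5)(0.125) + (8)(0.25) = 4.375
E[N²] = (1)²(0.25) + (4)²(0.375) + (5)²(0.125) + (8)²(0.25) = 25.375
V(N) = E[N²] − (E[N])² = 25.375 − (4.375)² = 6.234375

6.234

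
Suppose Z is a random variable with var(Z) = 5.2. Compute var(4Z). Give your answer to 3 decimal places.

var(4Z) = (4)²·var(Z) = 16·5.2 = 83.2

83.200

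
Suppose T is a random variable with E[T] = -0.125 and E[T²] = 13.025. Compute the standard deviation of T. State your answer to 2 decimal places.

3.61

Var(T) = 13.025 − (-0.125)² = 13.009375
σ(T) = √13.009375 ≈ 3.61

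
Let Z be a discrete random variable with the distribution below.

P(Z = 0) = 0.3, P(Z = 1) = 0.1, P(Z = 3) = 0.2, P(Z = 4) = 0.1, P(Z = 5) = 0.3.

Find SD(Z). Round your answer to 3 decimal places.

2.059

E[Z] = (0)(0.3) + (1)(0.1) + (3)(0.2) + (4)(0.1) + (5)(0.3) = 2.6
E[Z²] = (0)²(0.3) + (1)²(0.1) + (3)²(0.2) + (4)²(0.1) + (5)²(0.3) = 11
V(Z) = E[Z²] − (E[Z])² = 11 − (2.6)² = 4.24
SD(Z) = √4.24 ≈ 2.059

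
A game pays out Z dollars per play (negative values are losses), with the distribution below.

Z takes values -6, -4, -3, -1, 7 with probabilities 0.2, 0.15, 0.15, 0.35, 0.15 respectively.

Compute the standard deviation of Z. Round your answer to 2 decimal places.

4.03

E[Z] = (-6)(0.2) + (-4)(0.15) + (-3)(0.15) + (-1)(0.35) + (7)(0.15) = -1.55
E[Z²] = (-6)²(0.2) + (-4)²(0.15) + (-3)²(0.15) + (-1)²(0.35) + (7)²(0.15) = 18.65
Var(Z) = E[Z²] − (E[Z])² = 18.65 − (-1.55)² = 16.2475
σ(Z) = √16.2475 ≈ 4.03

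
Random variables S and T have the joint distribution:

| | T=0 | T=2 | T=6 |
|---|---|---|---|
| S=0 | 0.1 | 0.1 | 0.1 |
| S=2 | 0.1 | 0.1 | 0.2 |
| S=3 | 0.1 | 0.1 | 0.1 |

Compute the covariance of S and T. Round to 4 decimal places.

E[S] = 1.7,  E[T] = 3
E[ST] = 5.2
Cov(S,T) = E[ST] − E[S]E[T] = 5.2 − (1.7)(3) = 0.1

0.1000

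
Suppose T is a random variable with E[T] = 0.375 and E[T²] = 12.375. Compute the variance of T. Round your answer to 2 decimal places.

V(T) = 12.375 − (0.375)² = 12.234375

12.23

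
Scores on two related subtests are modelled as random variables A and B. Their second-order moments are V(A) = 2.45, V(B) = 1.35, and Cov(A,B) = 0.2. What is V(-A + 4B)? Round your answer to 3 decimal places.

V(-A + 4B) = (-1)²·V(A) + (4)²·V(B) + 2·(-1)·(4)·Cov(A,B)
= 1·2.45 + 16·1.35 + -8·0.2 = 22.45

22.450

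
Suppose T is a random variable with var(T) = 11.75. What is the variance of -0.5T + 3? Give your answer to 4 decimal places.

var(-0.5T + 3) = (-0.5)²·var(T) = 0.25·11.75 = 2.9375

2.9375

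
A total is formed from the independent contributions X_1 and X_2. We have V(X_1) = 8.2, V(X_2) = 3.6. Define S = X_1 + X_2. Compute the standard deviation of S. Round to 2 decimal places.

By independence, V(S) = (1)²V(X_1) + (1)²V(X_2)
= (1)²·8.2 + (1)²·3.6 = 11.8
SD(S) = √11.8 ≈ 3.44

3.44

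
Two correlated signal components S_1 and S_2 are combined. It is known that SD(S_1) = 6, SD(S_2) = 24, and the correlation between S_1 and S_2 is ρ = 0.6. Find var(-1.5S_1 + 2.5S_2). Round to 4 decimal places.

3033.0000

var(S_1) = (6)² = 36;  var(S_2) = (24)² = 576
cov(S_1,S_2) = ρ·SD(S_1)·SD(S_2) = 0.6·6·24 = 86.4
var(-1.5S_1 + 2.5S_2) = (-1.5)²·var(S_1) + (2.5)²·var(S_2) + 2·(-1.5)·(2.5)·cov(S_1,S_2)
= 2.25·36 + 6.25·576 + -7.5·86.4 = 3033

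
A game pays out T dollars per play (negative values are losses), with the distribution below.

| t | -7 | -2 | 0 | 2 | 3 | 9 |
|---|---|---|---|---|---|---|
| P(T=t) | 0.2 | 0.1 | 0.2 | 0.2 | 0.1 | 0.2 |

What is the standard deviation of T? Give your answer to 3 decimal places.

E[T] = (-7)(0.2) + (-2)(0.1) + (0)(0.2) + (2)(0.2) + (3)(0.1) + (9)(0.2) = 0.9
E[T²] = (-7)²(0.2) + (-2)²(0.1) + (0)²(0.2) + (2)²(0.2) + (3)²(0.1) + (9)²(0.2) = 28.1
var(T) = E[T²] − (E[T])² = 28.1 − (0.9)² = 27.29
SD(T) = √27.29 ≈ 5.224

5.224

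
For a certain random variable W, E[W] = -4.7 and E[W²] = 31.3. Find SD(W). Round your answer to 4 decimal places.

3.0348

var(W) = 31.3 − (-4.7)² = 9.21
SD(W) = √9.21 ≈ 3.0348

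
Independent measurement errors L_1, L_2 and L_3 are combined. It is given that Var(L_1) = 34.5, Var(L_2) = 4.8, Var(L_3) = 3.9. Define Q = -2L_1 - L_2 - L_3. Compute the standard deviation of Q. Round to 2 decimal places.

By independence, Var(Q) = (-2)²Var(L_1) + (-1)²Var(L_2) + (-1)²Var(L_3)
= (-2)²·34.5 + (-1)²·4.8 + (-1)²·3.9 = 146.7
σ(Q) = √146.7 ≈ 12.11

12.11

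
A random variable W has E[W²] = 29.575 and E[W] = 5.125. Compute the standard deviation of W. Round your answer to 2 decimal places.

var(W) = 29.575 − (5.125)² = 3.309375
SD(W) = √3.309375 ≈ 1.82

1.82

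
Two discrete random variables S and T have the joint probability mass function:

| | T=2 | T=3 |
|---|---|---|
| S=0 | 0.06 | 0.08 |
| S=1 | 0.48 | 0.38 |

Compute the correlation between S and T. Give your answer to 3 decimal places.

-0.090

E[S] = 0.86,  E[T] = 2.46
E[ST] = 2.1
Cov(S,T) = E[ST] − E[S]E[T] = 2.1 − (0.86)(2.46) = -0.0156
Var(S) = 0.1204,  Var(T) = 0.2484
ρ = -0.0156 / √(0.1204·0.2484) ≈ -0.090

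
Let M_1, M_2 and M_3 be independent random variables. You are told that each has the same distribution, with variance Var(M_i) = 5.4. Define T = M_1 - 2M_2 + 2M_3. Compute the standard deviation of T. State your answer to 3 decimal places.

By independence, Var(T) = (1)²Var(M_1) + (-2)²Var(M_2) + (2)²Var(M_3)
= (1)²·5.4 + (-2)²·5.4 + (2)²·5.4 = 48.6
σ(T) = √48.6 ≈ 6.971

6.971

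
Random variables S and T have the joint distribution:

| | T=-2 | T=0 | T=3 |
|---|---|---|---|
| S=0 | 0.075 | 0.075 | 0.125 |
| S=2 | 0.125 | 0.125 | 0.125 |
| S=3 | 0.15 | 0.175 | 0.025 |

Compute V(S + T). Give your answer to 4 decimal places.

E[S] = 1.8,  E[T] = 0.125,  E[ST] = -0.425
V(S) = 4.65 − (1.8)² = 1.41;  V(T) = 3.875 − (0.125)² = 3.859375
Cov(S,T) = -0.425 − (1.8)(0.125) = -0.65
V(S + T) = (1)²·1.41 + (1)²·3.859375 + 2·(1)·(1)·-0.65 = 3.969375

3.9694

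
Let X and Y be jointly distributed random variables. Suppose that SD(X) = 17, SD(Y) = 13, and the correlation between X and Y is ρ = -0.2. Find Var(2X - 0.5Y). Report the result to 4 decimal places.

1286.6500

Var(X) = (17)² = 289;  Var(Y) = (13)² = 169
Cov(X,Y) = ρ·SD(X)·SD(Y) = -0.2·17·13 = -44.2
Var(2X - 0.5Y) = (2)²·Var(X) + (-0.5)²·Var(Y) + 2·(2)·(-0.5)·Cov(X,Y)
= 4·289 + 0.25·169 + -2·-44.2 = 1286.65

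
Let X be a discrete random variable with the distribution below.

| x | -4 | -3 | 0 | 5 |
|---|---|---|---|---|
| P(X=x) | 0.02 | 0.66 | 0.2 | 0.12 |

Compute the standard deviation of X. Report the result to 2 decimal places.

E[X] = (-4)(0.02) + (-3)(0.66) + (0)(0.2) + (5)(0.12) = -1.46
E[X²] = (-4)²(0.02) + (-3)²(0.66) + (0)²(0.2) + (5)²(0.12) = 9.26
var(X) = E[X²] − (E[X])² = 9.26 − (-1.46)² = 7.1284
sd(X) = √7.1284 ≈ 2.67

2.67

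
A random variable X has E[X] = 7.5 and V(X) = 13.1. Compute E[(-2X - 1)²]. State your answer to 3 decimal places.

308.400

E[-2X - 1] = -2·7.5 − 1 = -16
V(-2X - 1) = (-2)²·13.1 = 52.4
E[(-2X - 1)²] = V((-2X - 1)) + (E[(-2X - 1)])² = 52.4 + (-16)² = 308.4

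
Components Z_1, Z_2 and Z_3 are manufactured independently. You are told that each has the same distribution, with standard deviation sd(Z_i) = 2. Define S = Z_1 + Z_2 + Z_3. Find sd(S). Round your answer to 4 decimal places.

3.4641

Var(Z_i) = (2)² = 4
By independence, Var(S) = (1)²Var(Z_1) + (1)²Var(Z_2) + (1)²Var(Z_3)
= (1)²·4 + (1)²·4 + (1)²·4 = 12
sd(S) = √12 ≈ 3.4641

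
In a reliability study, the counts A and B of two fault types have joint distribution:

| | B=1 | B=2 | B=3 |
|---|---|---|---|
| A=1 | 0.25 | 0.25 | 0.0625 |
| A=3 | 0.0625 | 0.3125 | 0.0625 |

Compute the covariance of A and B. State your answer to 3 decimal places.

E[A] = 1.875,  E[B] = 1.8125
E[AB] = 3.5625
Cov(A,B) = E[AB] − E[A]E[B] = 3.5625 − (1.875)(1.8125) = 0.1640625

0.164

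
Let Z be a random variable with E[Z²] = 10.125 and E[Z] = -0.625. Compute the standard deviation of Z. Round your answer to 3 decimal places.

V(Z) = 10.125 − (-0.625)² = 9.734375
SD(Z) = √9.734375 ≈ 3.120

3.120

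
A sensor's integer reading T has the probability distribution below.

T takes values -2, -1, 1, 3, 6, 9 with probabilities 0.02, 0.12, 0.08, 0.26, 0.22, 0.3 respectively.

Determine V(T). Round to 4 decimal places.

12.5616

E[T] = (-2)(0.02) + (-1)(0.12) + (1)(0.08) + (3)(0.26) + (6)(0.22) + (9)(0.3) = 4.72
E[T²] = (-2)²(0.02) + (-1)²(0.12) + (1)²(0.08) + (3)²(0.26) + (6)²(0.22) + (9)²(0.3) = 34.84
V(T) = E[T²] − (E[T])² = 34.84 − (4.72)² = 12.5616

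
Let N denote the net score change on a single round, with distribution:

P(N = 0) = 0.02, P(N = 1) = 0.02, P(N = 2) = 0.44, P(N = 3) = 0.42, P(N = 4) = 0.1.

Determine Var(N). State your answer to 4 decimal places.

0.6064

E[N] = (0)(0.02) + (1)(0.02) + (2)(0.44) + (3)(0.42) + (4)(0.1) = 2.56
E[N²] = (0)²(0.02) + (1)²(0.02) + (2)²(0.44) + (3)²(0.42) + (4)²(0.1) = 7.16
Var(N) = E[N²] − (E[N])² = 7.16 − (2.56)² = 0.6064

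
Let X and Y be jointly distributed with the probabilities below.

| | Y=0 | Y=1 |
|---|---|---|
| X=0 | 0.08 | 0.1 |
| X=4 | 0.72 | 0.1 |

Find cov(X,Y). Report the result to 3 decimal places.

E[X] = 3.28,  E[Y] = 0.2
E[XY] = 0.4
cov(X,Y) = E[XY] − E[X]E[Y] = 0.4 − (3.28)(0.2) = -0.256

-0.256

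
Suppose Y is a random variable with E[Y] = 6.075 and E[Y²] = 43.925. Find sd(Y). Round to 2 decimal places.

2.65

Var(Y) = 43.925 − (6.075)² = 7.019375
sd(Y) = √7.019375 ≈ 2.65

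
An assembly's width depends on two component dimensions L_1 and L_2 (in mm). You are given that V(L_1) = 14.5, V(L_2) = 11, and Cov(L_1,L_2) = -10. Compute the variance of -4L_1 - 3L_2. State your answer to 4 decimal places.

91.0000

V(-4L_1 - 3L_2) = (-4)²·V(L_1) + (-3)²·V(L_2) + 2·(-4)·(-3)·Cov(L_1,L_2)
= 16·14.5 + 9·11 + 24·-10 = 91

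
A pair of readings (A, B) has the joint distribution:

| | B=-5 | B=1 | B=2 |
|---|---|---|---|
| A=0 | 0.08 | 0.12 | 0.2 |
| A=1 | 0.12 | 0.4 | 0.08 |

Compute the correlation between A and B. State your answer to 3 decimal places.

-0.070

E[A] = 0.6,  E[B] = 0.08
E[AB] = -0.04
cov(A,B) = E[AB] − E[A]E[B] = -0.04 − (0.6)(0.08) = -0.088
V(A) = 0.24,  V(B) = 6.6336
ρ = -0.088 / √(0.24·6.6336) ≈ -0.070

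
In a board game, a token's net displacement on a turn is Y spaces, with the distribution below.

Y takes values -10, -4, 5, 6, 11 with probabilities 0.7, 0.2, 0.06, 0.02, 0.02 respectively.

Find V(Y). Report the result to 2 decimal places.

E[Y] = (-10)(0.7) + (-4)(0.2) + (5)(0.06) + (6)(0.02) + (11)(0.02) = -7.16
E[Y²] = (-10)²(0.7) + (-4)²(0.2) + (5)²(0.06) + (6)²(0.02) + (11)²(0.02) = 77.84
V(Y) = E[Y²] − (E[Y])² = 77.84 − (-7.16)² = 26.5744

26.57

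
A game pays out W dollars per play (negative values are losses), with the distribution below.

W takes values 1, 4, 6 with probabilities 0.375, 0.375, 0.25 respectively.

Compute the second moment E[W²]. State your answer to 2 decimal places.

15.38

E[W²] = (1)²(0.375) + (4)²(0.375) + (6)²(0.25) = 15.375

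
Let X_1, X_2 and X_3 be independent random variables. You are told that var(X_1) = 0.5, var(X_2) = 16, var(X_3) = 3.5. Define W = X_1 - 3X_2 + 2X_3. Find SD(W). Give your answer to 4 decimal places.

By independence, var(W) = (1)²var(X_1) + (-3)²var(X_2) + (2)²var(X_3)
= (1)²·0.5 + (-3)²·16 + (2)²·3.5 = 158.5
SD(W) = √158.5 ≈ 12.5897

12.5897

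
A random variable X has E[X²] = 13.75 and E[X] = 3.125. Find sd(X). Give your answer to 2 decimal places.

Var(X) = 13.75 − (3.125)² = 3.984375
sd(X) = √3.984375 ≈ 2.00

2.00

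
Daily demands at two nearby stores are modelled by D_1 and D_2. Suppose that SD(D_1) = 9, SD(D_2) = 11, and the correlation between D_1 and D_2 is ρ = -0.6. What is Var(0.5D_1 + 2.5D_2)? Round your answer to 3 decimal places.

628.000

Var(D_1) = (9)² = 81;  Var(D_2) = (11)² = 121
Cov(D_1,D_2) = ρ·SD(D_1)·SD(D_2) = -0.6·9·11 = -59.4
Var(0.5D_1 + 2.5D_2) = (0.5)²·Var(D_1) + (2.5)²·Var(D_2) + 2·(0.5)·(2.5)·Cov(D_1,D_2)
= 0.25·81 + 6.25·121 + 2.5·-59.4 = 628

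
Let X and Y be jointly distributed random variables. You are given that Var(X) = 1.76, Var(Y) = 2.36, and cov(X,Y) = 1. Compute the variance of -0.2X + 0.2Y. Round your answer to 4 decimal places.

Var(-0.2X + 0.2Y) = (-0.2)²·Var(X) + (0.2)²·Var(Y) + 2·(-0.2)·(0.2)·cov(X,Y)
= 0.04·1.76 + 0.04·2.36 + -0.08·1 = 0.0848

0.0848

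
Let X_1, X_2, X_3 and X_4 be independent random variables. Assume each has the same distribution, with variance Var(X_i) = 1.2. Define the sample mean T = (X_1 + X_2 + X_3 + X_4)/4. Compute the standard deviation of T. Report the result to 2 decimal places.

By independence, Var(T) = (0.25)²Var(X_1) + (0.25)²Var(X_2) + (0.25)²Var(X_3) + (0.25)²Var(X_4)
= (0.25)²·1.2 + (0.25)²·1.2 + (0.25)²·1.2 + (0.25)²·1.2 = 0.3
SD(T) = √0.3 ≈ 0.55

0.55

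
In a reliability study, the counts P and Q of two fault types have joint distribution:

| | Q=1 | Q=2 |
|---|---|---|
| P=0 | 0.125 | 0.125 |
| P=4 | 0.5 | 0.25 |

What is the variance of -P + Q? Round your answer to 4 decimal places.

E[P] = 3,  E[Q] = 1.375,  E[PQ] = 4
Var(P) = 12 − (3)² = 3;  Var(Q) = 2.125 − (1.375)² = 0.234375
Cov(P,Q) = 4 − (3)(1.375) = -0.125
Var(-P + Q) = (-1)²·3 + (1)²·0.234375 + 2·(-1)·(1)·-0.125 = 3.484375

3.4844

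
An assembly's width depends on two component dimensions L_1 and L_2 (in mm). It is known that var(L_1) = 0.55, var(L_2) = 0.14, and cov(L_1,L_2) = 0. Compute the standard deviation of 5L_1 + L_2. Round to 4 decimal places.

3.7269

var(5L_1 + L_2) = (5)²·var(L_1) + (1)²·var(L_2) + 2·(5)·(1)·cov(L_1,L_2)
= 25·0.55 + 1·0.14 + 10·0 = 13.89
SD(5L_1 + L_2) = √13.89 ≈ 3.7269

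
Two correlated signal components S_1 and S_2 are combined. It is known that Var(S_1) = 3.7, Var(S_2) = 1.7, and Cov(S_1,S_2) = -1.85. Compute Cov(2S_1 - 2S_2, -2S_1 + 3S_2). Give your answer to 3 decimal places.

-43.500

Cov(2S_1 - 2S_2, -2S_1 + 3S_2) = (2)(-2)Var(S_1) + (-2)(3)Var(S_2) + [(2)(3) + (-2)(-2)]Cov(S_1,S_2)
= -4·3.7 + -6·1.7 + 10·-1.85 = -43.5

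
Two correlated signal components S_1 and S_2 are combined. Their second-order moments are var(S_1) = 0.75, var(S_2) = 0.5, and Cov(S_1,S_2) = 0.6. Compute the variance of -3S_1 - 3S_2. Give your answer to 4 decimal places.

var(-3S_1 - 3S_2) = (-3)²·var(S_1) + (-3)²·var(S_2) + 2·(-3)·(-3)·Cov(S_1,S_2)
= 9·0.75 + 9·0.5 + 18·0.6 = 22.05

22.0500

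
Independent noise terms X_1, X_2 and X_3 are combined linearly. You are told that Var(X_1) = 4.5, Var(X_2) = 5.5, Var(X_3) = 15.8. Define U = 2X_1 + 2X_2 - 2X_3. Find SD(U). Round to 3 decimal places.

By independence, Var(U) = (2)²Var(X_1) + (2)²Var(X_2) + (-2)²Var(X_3)
= (2)²·4.5 + (2)²·5.5 + (-2)²·15.8 = 103.2
SD(U) = √103.2 ≈ 10.159

10.159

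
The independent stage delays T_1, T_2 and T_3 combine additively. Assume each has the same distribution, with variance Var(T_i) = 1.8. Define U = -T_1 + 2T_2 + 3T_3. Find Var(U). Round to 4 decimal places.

By independence, Var(U) = (-1)²Var(T_1) + (2)²Var(T_2) + (3)²Var(T_3)
= (-1)²·1.8 + (2)²·1.8 + (3)²·1.8 = 25.2

25.2000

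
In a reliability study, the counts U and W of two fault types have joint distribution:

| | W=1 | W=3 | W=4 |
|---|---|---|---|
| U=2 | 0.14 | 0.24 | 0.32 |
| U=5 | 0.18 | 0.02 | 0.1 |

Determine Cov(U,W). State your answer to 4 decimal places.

E[U] = 2.9,  E[W] = 2.78
E[UW] = 7.48
Cov(U,W) = E[UW] − E[U]E[W] = 7.48 − (2.9)(2.78) = -0.582

-0.5820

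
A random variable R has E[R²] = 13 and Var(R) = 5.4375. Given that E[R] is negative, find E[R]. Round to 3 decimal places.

-2.750

(E[R])² = E[R²] − Var(R) = 13 − 5.4375 = 7.5625
E[R] = −√7.5625 = -2.75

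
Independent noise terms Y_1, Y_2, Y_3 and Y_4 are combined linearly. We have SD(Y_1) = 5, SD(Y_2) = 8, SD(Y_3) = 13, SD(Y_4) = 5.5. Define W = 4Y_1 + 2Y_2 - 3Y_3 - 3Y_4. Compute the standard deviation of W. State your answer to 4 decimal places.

49.4899

Var(Y_1) = 25, Var(Y_2) = 64, Var(Y_3) = 169, Var(Y_4) = 30.25
By independence, Var(W) = (4)²Var(Y_1) + (2)²Var(Y_2) + (-3)²Var(Y_3) + (-3)²Var(Y_4)
= (4)²·25 + (2)²·64 + (-3)²·169 + (-3)²·30.25 = 2449.25
SD(W) = √2449.25 ≈ 49.4899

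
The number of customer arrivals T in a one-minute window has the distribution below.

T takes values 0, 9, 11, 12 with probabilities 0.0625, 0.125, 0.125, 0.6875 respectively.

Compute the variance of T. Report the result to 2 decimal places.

8.69

E[T] = (0)(0.0625) + (9)(0.125) + (11)(0.125) + (12)(0.6875) = 10.75
E[T²] = (0)²(0.0625) + (9)²(0.125) + (11)²(0.125) + (12)²(0.6875) = 124.25
var(T) = E[T²] − (E[T])² = 124.25 − (10.75)² = 8.6875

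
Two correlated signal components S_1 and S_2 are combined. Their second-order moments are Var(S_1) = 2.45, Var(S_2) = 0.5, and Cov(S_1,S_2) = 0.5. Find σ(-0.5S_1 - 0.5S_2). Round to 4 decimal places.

Var(-0.5S_1 - 0.5S_2) = (-0.5)²·Var(S_1) + (-0.5)²·Var(S_2) + 2·(-0.5)·(-0.5)·Cov(S_1,S_2)
= 0.25·2.45 + 0.25·0.5 + 0.5·0.5 = 0.9875
σ(-0.5S_1 - 0.5S_2) = √0.9875 ≈ 0.9937

0.9937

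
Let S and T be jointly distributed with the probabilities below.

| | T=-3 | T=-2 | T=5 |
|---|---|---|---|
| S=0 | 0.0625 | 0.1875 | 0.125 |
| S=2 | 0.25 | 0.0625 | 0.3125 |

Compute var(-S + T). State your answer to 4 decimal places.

14.2500

E[S] = 1.25,  E[T] = 0.75,  E[ST] = 1.375
var(S) = 2.5 − (1.25)² = 0.9375;  var(T) = 14.75 − (0.75)² = 14.1875
Cov(S,T) = 1.375 − (1.25)(0.75) = 0.4375
var(-S + T) = (-1)²·0.9375 + (1)²·14.1875 + 2·(-1)·(1)·0.4375 = 14.25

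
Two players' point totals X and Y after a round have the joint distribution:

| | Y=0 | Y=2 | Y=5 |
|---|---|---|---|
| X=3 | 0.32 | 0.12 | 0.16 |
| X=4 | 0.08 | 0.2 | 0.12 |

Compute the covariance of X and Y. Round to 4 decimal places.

0.1840

E[X] = 3.4,  E[Y] = 2.04
E[XY] = 7.12
cov(X,Y) = E[XY] − E[X]E[Y] = 7.12 − (3.4)(2.04) = 0.184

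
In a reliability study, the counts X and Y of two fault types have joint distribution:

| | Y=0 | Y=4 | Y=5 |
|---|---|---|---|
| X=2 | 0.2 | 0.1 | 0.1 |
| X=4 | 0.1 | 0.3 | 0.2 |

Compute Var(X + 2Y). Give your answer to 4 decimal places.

20.8400

E[X] = 3.2,  E[Y] = 3.1,  E[XY] = 10.6
Var(X) = 11.2 − (3.2)² = 0.96;  Var(Y) = 13.9 − (3.1)² = 4.29
cov(X,Y) = 10.6 − (3.2)(3.1) = 0.68
Var(X + 2Y) = (1)²·0.96 + (2)²·4.29 + 2·(1)·(2)·0.68 = 20.84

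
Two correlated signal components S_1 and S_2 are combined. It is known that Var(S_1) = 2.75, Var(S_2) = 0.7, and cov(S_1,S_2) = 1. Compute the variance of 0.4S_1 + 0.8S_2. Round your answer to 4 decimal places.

Var(0.4S_1 + 0.8S_2) = (0.4)²·Var(S_1) + (0.8)²·Var(S_2) + 2·(0.4)·(0.8)·cov(S_1,S_2)
= 0.16·2.75 + 0.64·0.7 + 0.64·1 = 1.528

1.5280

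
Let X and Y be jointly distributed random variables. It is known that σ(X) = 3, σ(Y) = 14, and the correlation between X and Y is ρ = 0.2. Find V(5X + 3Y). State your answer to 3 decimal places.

2241.000

V(X) = (3)² = 9;  V(Y) = (14)² = 196
Cov(X,Y) = ρ·σ(X)·σ(Y) = 0.2·3·14 = 8.4
V(5X + 3Y) = (5)²·V(X) + (3)²·V(Y) + 2·(5)·(3)·Cov(X,Y)
= 25·9 + 9·196 + 30·8.4 = 2241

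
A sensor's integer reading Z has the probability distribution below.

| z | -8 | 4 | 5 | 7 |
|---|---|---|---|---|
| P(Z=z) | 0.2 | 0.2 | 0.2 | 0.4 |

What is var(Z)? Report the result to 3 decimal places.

31.600

E[Z] = (-8)(0.2) + (4)(0.2) + (5)(0.2) + (7)(0.4) = 3
E[Z²] = (-8)²(0.2) + (4)²(0.2) + (5)²(0.2) + (7)²(0.4) = 40.6
var(Z) = E[Z²] − (E[Z])² = 40.6 − (3)² = 31.6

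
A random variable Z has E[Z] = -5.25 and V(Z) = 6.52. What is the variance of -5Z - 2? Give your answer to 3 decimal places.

163.000

V(-5Z - 2) = (-5)²·V(Z) = 25·6.52 = 163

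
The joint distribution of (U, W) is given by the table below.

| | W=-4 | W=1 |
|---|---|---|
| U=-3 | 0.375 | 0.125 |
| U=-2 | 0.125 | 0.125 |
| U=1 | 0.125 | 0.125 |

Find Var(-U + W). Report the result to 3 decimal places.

6.984

E[U] = -1.75,  E[W] = -2.125,  E[UW] = 4.5
Var(U) = 5.75 − (-1.75)² = 2.6875;  Var(W) = 10.375 − (-2.125)² = 5.859375
cov(U,W) = 4.5 − (-1.75)(-2.125) = 0.78125
Var(-U + W) = (-1)²·2.6875 + (1)²·5.859375 + 2·(-1)·(1)·0.78125 = 6.984375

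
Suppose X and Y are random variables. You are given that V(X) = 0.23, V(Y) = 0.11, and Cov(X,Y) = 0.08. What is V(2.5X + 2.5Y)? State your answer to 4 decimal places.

V(2.5X + 2.5Y) = (2.5)²·V(X) + (2.5)²·V(Y) + 2·(2.5)·(2.5)·Cov(X,Y)
= 6.25·0.23 + 6.25·0.11 + 12.5·0.08 = 3.125

3.1250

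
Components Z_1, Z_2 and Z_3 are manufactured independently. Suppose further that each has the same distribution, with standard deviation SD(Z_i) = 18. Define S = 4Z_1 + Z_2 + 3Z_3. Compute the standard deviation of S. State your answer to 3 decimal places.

91.782

Var(Z_i) = (18)² = 324
By independence, Var(S) = (4)²Var(Z_1) + (1)²Var(Z_2) + (3)²Var(Z_3)
= (4)²·324 + (1)²·324 + (3)²·324 = 8424
SD(S) = √8424 ≈ 91.782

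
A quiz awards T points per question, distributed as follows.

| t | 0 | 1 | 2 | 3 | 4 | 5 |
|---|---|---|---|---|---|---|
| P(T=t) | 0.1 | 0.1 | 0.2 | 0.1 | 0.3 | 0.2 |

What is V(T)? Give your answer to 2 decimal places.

E[T] = (0)(0.1) + (1)(0.1) + (2)(0.2) + (3)(0.1) + (4)(0.3) + (5)(0.2) = 3
E[T²] = (0)²(0.1) + (1)²(0.1) + (2)²(0.2) + (3)²(0.1) + (4)²(0.3) + (5)²(0.2) = 11.6
V(T) = E[T²] − (E[T])² = 11.6 − (3)² = 2.6

2.60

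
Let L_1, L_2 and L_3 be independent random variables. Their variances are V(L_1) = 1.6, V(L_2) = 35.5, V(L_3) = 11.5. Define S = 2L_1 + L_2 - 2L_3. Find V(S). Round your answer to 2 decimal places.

87.90

By independence, V(S) = (2)²V(L_1) + (1)²V(L_2) + (-2)²V(L_3)
= (2)²·1.6 + (1)²·35.5 + (-2)²·11.5 = 87.9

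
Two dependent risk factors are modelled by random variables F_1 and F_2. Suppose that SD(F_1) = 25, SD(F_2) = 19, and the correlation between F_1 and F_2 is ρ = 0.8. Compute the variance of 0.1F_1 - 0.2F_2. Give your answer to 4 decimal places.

5.4900

var(F_1) = (25)² = 625;  var(F_2) = (19)² = 361
Cov(F_1,F_2) = ρ·SD(F_1)·SD(F_2) = 0.8·25·19 = 380
var(0.1F_1 - 0.2F_2) = (0.1)²·var(F_1) + (-0.2)²·var(F_2) + 2·(0.1)·(-0.2)·Cov(F_1,F_2)
= 0.01·625 + 0.04·361 + -0.04·380 = 5.49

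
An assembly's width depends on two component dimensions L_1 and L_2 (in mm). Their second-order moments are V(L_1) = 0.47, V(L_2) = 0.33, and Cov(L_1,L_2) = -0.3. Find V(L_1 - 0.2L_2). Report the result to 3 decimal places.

0.603

V(L_1 - 0.2L_2) = (1)²·V(L_1) + (-0.2)²·V(L_2) + 2·(1)·(-0.2)·Cov(L_1,L_2)
= 1·0.47 + 0.04·0.33 + -0.4·-0.3 = 0.6032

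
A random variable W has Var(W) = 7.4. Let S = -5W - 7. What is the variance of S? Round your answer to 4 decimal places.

185.0000

Var(-5W - 7) = (-5)²·Var(W) = 25·7.4 = 185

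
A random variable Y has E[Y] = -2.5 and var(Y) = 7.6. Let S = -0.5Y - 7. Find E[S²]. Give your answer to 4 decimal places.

E[-0.5Y - 7] = -0.5·-2.5 − 7 = -5.75
var(-0.5Y - 7) = (-0.5)²·7.6 = 1.9
E[S²] = var(S) + (E[S])² = 1.9 + (-5.75)² = 34.9625

34.9625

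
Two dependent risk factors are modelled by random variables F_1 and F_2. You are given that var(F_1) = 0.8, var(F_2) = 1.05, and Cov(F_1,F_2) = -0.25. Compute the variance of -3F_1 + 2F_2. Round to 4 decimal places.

14.4000

var(-3F_1 + 2F_2) = (-3)²·var(F_1) + (2)²·var(F_2) + 2·(-3)·(2)·Cov(F_1,F_2)
= 9·0.8 + 4·1.05 + -12·-0.25 = 14.4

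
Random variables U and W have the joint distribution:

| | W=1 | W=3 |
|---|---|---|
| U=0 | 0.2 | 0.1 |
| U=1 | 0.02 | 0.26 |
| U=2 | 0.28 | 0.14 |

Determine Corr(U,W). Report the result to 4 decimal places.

-0.0476

E[U] = 1.12,  E[W] = 2
E[UW] = 2.2
cov(U,W) = E[UW] − E[U]E[W] = 2.2 − (1.12)(2) = -0.04
Var(U) = 0.7056,  Var(W) = 1
ρ = -0.04 / √(0.7056·1) ≈ -0.0476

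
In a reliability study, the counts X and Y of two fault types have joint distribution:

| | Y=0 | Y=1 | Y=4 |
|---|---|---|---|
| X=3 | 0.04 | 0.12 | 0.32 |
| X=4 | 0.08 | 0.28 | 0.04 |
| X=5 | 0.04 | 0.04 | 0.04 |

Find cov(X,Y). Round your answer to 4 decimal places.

E[X] = 3.64,  E[Y] = 2.04
E[XY] = 6.96
cov(X,Y) = E[XY] − E[X]E[Y] = 6.96 − (3.64)(2.04) = -0.4656

-0.4656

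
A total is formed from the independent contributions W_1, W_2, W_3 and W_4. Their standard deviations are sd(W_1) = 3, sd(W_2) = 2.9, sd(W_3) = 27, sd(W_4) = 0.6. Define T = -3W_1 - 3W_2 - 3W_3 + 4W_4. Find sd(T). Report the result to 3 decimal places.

var(W_1) = 9, var(W_2) = 8.41, var(W_3) = 729, var(W_4) = 0.36
By independence, var(T) = (-3)²var(W_1) + (-3)²var(W_2) + (-3)²var(W_3) + (4)²var(W_4)
= (-3)²·9 + (-3)²·8.41 + (-3)²·729 + (4)²·0.36 = 6723.45
sd(T) = √6723.45 ≈ 81.997

81.997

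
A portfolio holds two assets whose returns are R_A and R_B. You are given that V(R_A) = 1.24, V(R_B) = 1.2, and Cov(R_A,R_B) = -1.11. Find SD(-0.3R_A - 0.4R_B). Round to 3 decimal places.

0.193

V(-0.3R_A - 0.4R_B) = (-0.3)²·V(R_A) + (-0.4)²·V(R_B) + 2·(-0.3)·(-0.4)·Cov(R_A,R_B)
= 0.09·1.24 + 0.16·1.2 + 0.24·-1.11 = 0.0372
SD(-0.3R_A - 0.4R_B) = √0.0372 ≈ 0.193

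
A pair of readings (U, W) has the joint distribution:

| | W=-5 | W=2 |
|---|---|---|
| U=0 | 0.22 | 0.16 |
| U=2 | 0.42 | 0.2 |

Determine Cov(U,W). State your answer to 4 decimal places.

E[U] = 1.24,  E[W] = -2.48
E[UW] = -3.4
Cov(U,W) = E[UW] − E[U]E[W] = -3.4 − (1.24)(-2.48) = -0.3248

-0.3248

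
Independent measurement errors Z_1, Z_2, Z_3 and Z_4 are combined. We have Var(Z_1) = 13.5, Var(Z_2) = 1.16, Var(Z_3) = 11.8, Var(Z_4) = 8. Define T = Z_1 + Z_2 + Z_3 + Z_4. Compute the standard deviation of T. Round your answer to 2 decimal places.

By independence, Var(T) = (1)²Var(Z_1) + (1)²Var(Z_2) + (1)²Var(Z_3) + (1)²Var(Z_4)
= (1)²·13.5 + (1)²·1.16 + (1)²·11.8 + (1)²·8 = 34.46
SD(T) = √34.46 ≈ 5.87

5.87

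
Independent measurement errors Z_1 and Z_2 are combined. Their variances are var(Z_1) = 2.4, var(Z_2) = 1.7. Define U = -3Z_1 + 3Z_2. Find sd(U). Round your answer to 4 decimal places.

By independence, var(U) = (-3)²var(Z_1) + (3)²var(Z_2)
= (-3)²·2.4 + (3)²·1.7 = 36.9
sd(U) = √36.9 ≈ 6.0745

6.0745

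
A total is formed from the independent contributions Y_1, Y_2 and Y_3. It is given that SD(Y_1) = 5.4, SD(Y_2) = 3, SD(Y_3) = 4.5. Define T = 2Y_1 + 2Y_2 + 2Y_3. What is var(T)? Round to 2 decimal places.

var(Y_1) = 29.16, var(Y_2) = 9, var(Y_3) = 20.25
By independence, var(T) = (2)²var(Y_1) + (2)²var(Y_2) + (2)²var(Y_3)
= (2)²·29.16 + (2)²·9 + (2)²·20.25 = 233.64

233.64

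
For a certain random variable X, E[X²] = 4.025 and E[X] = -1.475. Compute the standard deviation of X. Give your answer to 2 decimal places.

1.36

var(X) = 4.025 − (-1.475)² = 1.849375
σ(X) = √1.849375 ≈ 1.36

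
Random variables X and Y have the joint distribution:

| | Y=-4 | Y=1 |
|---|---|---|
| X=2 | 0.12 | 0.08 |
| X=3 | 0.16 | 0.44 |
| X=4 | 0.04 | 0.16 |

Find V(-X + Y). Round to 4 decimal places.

E[X] = 3,  E[Y] = -0.6,  E[XY] = -1.4
V(X) = 9.4 − (3)² = 0.4;  V(Y) = 5.8 − (-0.6)² = 5.44
cov(X,Y) = -1.4 − (3)(-0.6) = 0.4
V(-X + Y) = (-1)²·0.4 + (1)²·5.44 + 2·(-1)·(1)·0.4 = 5.04

5.0400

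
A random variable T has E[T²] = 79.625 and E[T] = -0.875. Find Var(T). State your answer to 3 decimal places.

Var(T) = 79.625 − (-0.875)² = 78.859375

78.859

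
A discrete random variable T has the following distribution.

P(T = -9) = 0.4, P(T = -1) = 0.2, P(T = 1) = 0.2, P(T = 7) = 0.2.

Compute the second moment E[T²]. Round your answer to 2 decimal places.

E[T²] = (-9)²(0.4) + (-1)²(0.2) + (1)²(0.2) + (7)²(0.2) = 42.6

42.60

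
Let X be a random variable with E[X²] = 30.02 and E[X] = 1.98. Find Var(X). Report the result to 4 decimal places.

Var(X) = 30.02 − (1.98)² = 26.0996

26.0996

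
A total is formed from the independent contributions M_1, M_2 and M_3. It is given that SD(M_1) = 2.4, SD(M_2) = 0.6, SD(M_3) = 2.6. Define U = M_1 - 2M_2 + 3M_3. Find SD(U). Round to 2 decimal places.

var(M_1) = 5.76, var(M_2) = 0.36, var(M_3) = 6.76
By independence, var(U) = (1)²var(M_1) + (-2)²var(M_2) + (3)²var(M_3)
= (1)²·5.76 + (-2)²·0.36 + (3)²·6.76 = 68.04
SD(U) = √68.04 ≈ 8.25

8.25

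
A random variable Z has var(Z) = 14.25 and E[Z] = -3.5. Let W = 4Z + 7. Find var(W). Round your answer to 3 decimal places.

var(4Z + 7) = (4)²·var(Z) = 16·14.25 = 228

228.000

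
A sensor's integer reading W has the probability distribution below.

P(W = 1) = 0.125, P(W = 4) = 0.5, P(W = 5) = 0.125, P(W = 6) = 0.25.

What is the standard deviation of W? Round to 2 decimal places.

E[W] = (1)(0.125) + (4)(0.5) + (5)(0.125) + (6)(0.25) = 4.25
E[W²] = (1)²(0.125) + (4)²(0.5) + (5)²(0.125) + (6)²(0.25) = 20.25
Var(W) = E[W²] − (E[W])² = 20.25 − (4.25)² = 2.1875
σ(W) = √2.1875 ≈ 1.48

1.48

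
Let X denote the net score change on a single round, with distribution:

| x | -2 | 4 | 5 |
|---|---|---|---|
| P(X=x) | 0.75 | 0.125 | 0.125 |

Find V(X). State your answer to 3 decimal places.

7.984

E[X] = (-2)(0.75) + (4)(0.125) + (5)(0.125) = -0.375
E[X²] = (-2)²(0.75) + (4)²(0.125) + (5)²(0.125) = 8.125
V(X) = E[X²] − (E[X])² = 8.125 − (-0.375)² = 7.984375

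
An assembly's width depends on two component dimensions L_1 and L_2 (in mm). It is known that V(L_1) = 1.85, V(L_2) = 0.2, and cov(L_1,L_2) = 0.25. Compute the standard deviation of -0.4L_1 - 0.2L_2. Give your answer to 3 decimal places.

0.587

V(-0.4L_1 - 0.2L_2) = (-0.4)²·V(L_1) + (-0.2)²·V(L_2) + 2·(-0.4)·(-0.2)·cov(L_1,L_2)
= 0.16·1.85 + 0.04·0.2 + 0.16·0.25 = 0.344
σ(-0.4L_1 - 0.2L_2) = √0.344 ≈ 0.587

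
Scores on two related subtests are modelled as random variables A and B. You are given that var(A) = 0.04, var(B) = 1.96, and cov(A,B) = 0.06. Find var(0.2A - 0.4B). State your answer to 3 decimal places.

0.306

var(0.2A - 0.4B) = (0.2)²·var(A) + (-0.4)²·var(B) + 2·(0.2)·(-0.4)·cov(A,B)
= 0.04·0.04 + 0.16·1.96 + -0.16·0.06 = 0.3056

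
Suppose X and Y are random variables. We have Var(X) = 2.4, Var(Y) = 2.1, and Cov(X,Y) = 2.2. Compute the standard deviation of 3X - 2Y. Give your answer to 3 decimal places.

1.897

Var(3X - 2Y) = (3)²·Var(X) + (-2)²·Var(Y) + 2·(3)·(-2)·Cov(X,Y)
= 9·2.4 + 4·2.1 + -12·2.2 = 3.6
σ(3X - 2Y) = √3.6 ≈ 1.897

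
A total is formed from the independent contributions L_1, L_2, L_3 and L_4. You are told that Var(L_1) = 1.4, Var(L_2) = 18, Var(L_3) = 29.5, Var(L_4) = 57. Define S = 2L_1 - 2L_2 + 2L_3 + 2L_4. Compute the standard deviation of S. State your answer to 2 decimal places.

20.58

By independence, Var(S) = (2)²Var(L_1) + (-2)²Var(L_2) + (2)²Var(L_3) + (2)²Var(L_4)
= (2)²·1.4 + (-2)²·18 + (2)²·29.5 + (2)²·57 = 423.6
SD(S) = √423.6 ≈ 20.58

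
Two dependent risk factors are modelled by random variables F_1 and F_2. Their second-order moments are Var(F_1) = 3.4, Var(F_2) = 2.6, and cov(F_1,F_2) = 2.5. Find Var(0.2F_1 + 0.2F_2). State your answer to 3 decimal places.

Var(0.2F_1 + 0.2F_2) = (0.2)²·Var(F_1) + (0.2)²·Var(F_2) + 2·(0.2)·(0.2)·cov(F_1,F_2)
= 0.04·3.4 + 0.04·2.6 + 0.08·2.5 = 0.44

0.440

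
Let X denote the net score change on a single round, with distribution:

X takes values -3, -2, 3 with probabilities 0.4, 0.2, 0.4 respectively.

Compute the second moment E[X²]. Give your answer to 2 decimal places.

8.00

E[X²] = (-3)²(0.4) + (-2)²(0.2) + (3)²(0.4) = 8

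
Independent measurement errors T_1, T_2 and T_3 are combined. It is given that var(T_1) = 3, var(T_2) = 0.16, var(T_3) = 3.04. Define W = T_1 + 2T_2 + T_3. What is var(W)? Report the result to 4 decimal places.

6.6800

By independence, var(W) = (1)²var(T_1) + (2)²var(T_2) + (1)²var(T_3)
= (1)²·3 + (2)²·0.16 + (1)²·3.04 = 6.68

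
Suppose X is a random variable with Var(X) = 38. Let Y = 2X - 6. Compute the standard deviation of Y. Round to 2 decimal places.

Var(2X - 6) = (2)²·38 = 152
SD(Y) = √152 ≈ 12.33

12.33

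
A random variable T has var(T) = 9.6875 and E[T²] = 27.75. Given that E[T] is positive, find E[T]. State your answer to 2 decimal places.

(E[T])² = E[T²] − var(T) = 27.75 − 9.6875 = 18.0625
E[T] = √18.0625 = 4.25

4.25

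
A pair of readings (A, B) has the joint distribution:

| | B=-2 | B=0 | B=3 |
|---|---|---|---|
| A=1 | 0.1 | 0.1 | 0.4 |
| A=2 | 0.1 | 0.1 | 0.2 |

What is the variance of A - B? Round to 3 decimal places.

E[A] = 1.4,  E[B] = 1.4,  E[AB] = 1.8
V(A) = 2.2 − (1.4)² = 0.24;  V(B) = 6.2 − (1.4)² = 4.24
Cov(A,B) = 1.8 − (1.4)(1.4) = -0.16
V(A - B) = (1)²·0.24 + (-1)²·4.24 + 2·(1)·(-1)·-0.16 = 4.8

4.800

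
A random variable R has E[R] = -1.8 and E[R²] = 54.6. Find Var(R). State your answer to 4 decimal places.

Var(R) = 54.6 − (-1.8)² = 51.36

51.3600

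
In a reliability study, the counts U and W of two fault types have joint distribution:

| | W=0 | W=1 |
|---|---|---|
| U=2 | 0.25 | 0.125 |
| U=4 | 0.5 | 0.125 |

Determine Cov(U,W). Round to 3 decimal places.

-0.063

E[U] = 3.25,  E[W] = 0.25
E[UW] = 0.75
Cov(U,W) = E[UW] − E[U]E[W] = 0.75 − (3.25)(0.25) = -0.0625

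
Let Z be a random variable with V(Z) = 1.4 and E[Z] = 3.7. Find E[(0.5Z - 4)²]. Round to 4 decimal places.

4.9725

E[0.5Z - 4] = 0.5·3.7 − 4 = -2.15
V(0.5Z - 4) = (0.5)²·1.4 = 0.35
E[(0.5Z - 4)²] = V((0.5Z - 4)) + (E[(0.5Z - 4)])² = 0.35 + (-2.15)² = 4.9725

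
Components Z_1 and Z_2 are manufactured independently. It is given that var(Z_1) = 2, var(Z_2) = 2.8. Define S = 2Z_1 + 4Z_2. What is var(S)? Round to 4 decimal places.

52.8000

By independence, var(S) = (2)²var(Z_1) + (4)²var(Z_2)
= (2)²·2 + (4)²·2.8 = 52.8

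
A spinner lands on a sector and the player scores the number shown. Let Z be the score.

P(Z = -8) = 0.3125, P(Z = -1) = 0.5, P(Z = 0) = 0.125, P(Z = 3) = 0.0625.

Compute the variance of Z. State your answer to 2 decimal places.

E[Z] = (-8)(0.3125) + (-1)(0.5) + (0)(0.125) + (3)(0.0625) = -2.8125
E[Z²] = (-8)²(0.3125) + (-1)²(0.5) + (0)²(0.125) + (3)²(0.0625) = 21.0625
V(Z) = E[Z²] − (E[Z])² = 21.0625 − (-2.8125)² = 13.15234375

13.15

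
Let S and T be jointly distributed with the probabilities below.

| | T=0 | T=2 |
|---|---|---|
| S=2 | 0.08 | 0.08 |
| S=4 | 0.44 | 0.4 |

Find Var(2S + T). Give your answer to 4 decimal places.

3.0976

E[S] = 3.68,  E[T] = 0.96,  E[ST] = 3.52
Var(S) = 14.08 − (3.68)² = 0.5376;  Var(T) = 1.92 − (0.96)² = 0.9984
cov(S,T) = 3.52 − (3.68)(0.96) = -0.0128
Var(2S + T) = (2)²·0.5376 + (1)²·0.9984 + 2·(2)·(1)·-0.0128 = 3.0976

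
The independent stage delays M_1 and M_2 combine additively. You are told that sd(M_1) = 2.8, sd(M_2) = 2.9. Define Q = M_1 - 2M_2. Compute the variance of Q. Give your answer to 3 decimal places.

41.480

Var(M_1) = 7.84, Var(M_2) = 8.41
By independence, Var(Q) = (1)²Var(M_1) + (-2)²Var(M_2)
= (1)²·7.84 + (-2)²·8.41 = 41.48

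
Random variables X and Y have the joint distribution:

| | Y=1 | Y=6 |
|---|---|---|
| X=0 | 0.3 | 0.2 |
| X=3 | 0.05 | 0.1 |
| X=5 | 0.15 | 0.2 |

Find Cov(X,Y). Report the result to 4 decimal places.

E[X] = 2.2,  E[Y] = 3.5
E[XY] = 8.7
Cov(X,Y) = E[XY] − E[X]E[Y] = 8.7 − (2.2)(3.5) = 1

1.0000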